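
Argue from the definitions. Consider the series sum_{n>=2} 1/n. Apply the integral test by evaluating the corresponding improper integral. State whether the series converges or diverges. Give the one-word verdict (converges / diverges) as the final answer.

Let f(x) = 1/x. Then f is positive, continuous, and decreasing on [2, infinity), so the integral test applies.
Compute the improper integral int_{2}^infinity f(x) dx:
  antiderivative F(x) = log(x).
  As x -> infinity, log(x) -> infinity.
  So int = infinity - log(2) = infinity. By the integral test, the series diverges.

diverges


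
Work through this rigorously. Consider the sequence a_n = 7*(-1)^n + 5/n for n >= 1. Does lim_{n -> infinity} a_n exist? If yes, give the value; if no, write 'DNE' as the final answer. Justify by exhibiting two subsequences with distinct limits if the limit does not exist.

Examine the behaviour of a_n along subsequences.
a_{2k} = 7 + 5/(2k) -> 7. a_{2k+1} = -7 + 5/(2k+1) -> -7.
Since these two subsequential limits are 7 and -7, distinct, the full sequence cannot converge (a convergent sequence has all subsequences tending to the same limit). So lim a_n does not exist.

DNE


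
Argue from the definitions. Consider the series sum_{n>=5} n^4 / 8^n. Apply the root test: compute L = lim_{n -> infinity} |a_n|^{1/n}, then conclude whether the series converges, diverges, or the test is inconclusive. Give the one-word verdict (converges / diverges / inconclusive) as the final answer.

Let a_n denote the general term. Form |a_n|^(1/n) and simplify:
|a_n|^(1/n) = n^(4/n)/8
Take the limit as n -> infinity: L = 1/8.
Since L = 1/8 < 1, the root test implies convergence.

converges


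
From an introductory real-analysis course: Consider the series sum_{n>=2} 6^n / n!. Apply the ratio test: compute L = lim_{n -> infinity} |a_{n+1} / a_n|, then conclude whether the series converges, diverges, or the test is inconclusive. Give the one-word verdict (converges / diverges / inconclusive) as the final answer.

Let a_n denote the general term. Form the ratio a_{n+1}/a_n and simplify:
a_{n+1}/a_n = 6/(n + 1)
Take the limit as n -> infinity: L = 0.
Since L = 0 < 1, the ratio test implies the series converges.

converges


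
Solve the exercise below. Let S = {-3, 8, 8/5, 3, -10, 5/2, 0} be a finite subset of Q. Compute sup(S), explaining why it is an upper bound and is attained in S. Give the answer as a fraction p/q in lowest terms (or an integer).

S is finite, so sup(S) = max(S).
Sorted decreasing:
8, 3, 5/2, 8/5, 0, -3, -10
The extremum is 8.
For every x in S, x <= 8. And 8 is in S, so it is attained.
Therefore sup(S) = 8.

8


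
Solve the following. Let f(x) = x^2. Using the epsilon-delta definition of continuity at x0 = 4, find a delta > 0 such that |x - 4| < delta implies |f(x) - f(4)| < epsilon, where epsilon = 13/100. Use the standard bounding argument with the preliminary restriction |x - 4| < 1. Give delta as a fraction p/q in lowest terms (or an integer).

Factor: |x^2 - (4)^2| = |x - 4| * |x + 4|.
Impose |x - 4| < 1 first. Then |x + 4| = |(x - 4) + 2*(4)| <= |x - 4| + 2*|4| < 1 + 8 = 9.
So |x^2 - (4)^2| < delta * 9.
We need delta * 9 <= 13/100, i.e. delta <= 13/100/9 = 13/900.
Since 13/900 < 1, this is tighter than 1; take delta = 13/900.
So delta = 13/900 works.

13/900


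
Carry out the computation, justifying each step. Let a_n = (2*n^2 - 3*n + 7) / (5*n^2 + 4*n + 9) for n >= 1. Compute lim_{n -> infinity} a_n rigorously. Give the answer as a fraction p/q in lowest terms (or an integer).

Divide numerator and denominator by n^2, the highest power:
numerator / n^2 = 2 - 3/n + 7/n^2
denominator / n^2 = 5 + 4/n + 9/n^2
As n -> infinity, all terms of the form c/n^k (k >= 1) tend to 0.
So numerator / n^2 -> 2 and denominator / n^2 -> 5.
Therefore lim a_n = 2/5.

2/5


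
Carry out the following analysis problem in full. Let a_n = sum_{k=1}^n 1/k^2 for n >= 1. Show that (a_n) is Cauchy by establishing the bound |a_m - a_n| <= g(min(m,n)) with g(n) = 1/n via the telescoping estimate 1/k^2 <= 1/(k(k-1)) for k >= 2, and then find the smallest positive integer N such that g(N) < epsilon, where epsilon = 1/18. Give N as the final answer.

For m > n >= 1: |a_m - a_n| = sum_{k=n+1}^m 1/k^2.
Use 1/k^2 <= 1/(k(k-1)) = 1/(k-1) - 1/k for k >= 2:
sum_{k=n+1}^m 1/k^2 <= sum_{k=n+1}^m (1/(k-1) - 1/k) = 1/n - 1/m <= 1/n.
By symmetry the same bound holds with n,m swapped, so |a_m - a_n| <= 1/min(m,n) = g(min(m,n)). Since g(n) -> 0, (a_n) is Cauchy.
Now solve g(N) < 1/18: 1/N < 1/18 <=> N > 1/(1/18) = 18.
The smallest integer strictly greater than 18 is N = 19.
Check: g(19) = 1/19 < 1/18; g(18) = 1/18 >= 1/18. So N = 19.

19


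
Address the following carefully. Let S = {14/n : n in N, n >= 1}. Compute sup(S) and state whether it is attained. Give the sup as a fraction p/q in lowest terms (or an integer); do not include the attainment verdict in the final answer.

Analysis:
- Values: 14, 7, 14/3, 7/2, ... strictly decreasing.
- The maximum is 14 (n=1); sup = 14 (attained).
- The set is bounded below by 0; 14/n -> 0 so 0 is the greatest lower bound.
- 0 is not in the set, so inf = 0 is not attained.
Conclusion: sup(S) = 14, attained in S.

14


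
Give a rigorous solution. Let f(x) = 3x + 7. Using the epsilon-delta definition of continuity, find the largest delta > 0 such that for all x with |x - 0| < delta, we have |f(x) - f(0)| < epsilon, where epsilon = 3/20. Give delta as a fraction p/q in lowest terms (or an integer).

We compute f(0) = 3*(0) + 7 = 7.
|f(x) - f(0)| = |3x + 7 - (7)| = |3(x - 0)| = 3|x - 0|.
We need 3|x - 0| < 3/20, i.e. |x - 0| < 3/20 / 3 = 1/20.
So any delta <= 1/20 works. Conversely, if delta > 1/20, then x = 0 + 1/20 satisfies |x - 0| = 1/20 < delta but |f(x) - f(0)| = 3 * 1/20 = 3/20, which is not < 3/20; so no larger delta works.
Hence the largest such delta is 1/20.

1/20


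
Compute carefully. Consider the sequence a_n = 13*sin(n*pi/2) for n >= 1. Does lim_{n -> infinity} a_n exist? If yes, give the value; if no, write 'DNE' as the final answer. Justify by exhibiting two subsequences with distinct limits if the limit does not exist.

Examine the behaviour of a_n along subsequences.
a_{4k+1} = 13*sin(pi/2 + 2k*pi) = 13 -> 13. a_{4k+3} = 13*sin(3pi/2 + 2k*pi) = -13 -> -13.
Since these two subsequential limits are 13 and -13, distinct, the full sequence cannot converge (a convergent sequence has all subsequences tending to the same limit). So lim a_n does not exist.

DNE


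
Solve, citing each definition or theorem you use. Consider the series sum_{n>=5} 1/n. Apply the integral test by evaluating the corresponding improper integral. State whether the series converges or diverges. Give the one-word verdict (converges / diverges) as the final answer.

Let f(x) = 1/x. Then f is positive, continuous, and decreasing on [5, infinity), so the integral test applies.
Compute the improper integral int_{5}^infinity f(x) dx:
  antiderivative F(x) = log(x).
  As x -> infinity, log(x) -> infinity.
  So int = infinity - log(5) = infinity. By the integral test, the series diverges.

diverges


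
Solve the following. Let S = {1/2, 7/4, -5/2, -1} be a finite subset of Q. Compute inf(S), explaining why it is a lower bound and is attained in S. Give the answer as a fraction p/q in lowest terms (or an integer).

S is finite, so inf(S) = min(S).
Sorted increasing:
-5/2, -1, 1/2, 7/4
The extremum is -5/2.
For every x in S, x >= -5/2. And -5/2 is in S, so it is attained.
Therefore inf(S) = -5/2.

-5/2


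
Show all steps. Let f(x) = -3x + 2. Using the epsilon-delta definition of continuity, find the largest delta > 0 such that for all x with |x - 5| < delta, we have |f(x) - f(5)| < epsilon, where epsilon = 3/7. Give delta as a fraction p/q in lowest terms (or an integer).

We compute f(5) = -3*(5) + 2 = -13.
|f(x) - f(5)| = |-3x + 2 - (-13)| = |-3(x - 5)| = 3|x - 5|.
We need 3|x - 5| < 3/7, i.e. |x - 5| < 3/7 / 3 = 1/7.
So any delta <= 1/7 works. Conversely, if delta > 1/7, then x = 5 + 1/7 satisfies |x - 5| = 1/7 < delta but |f(x) - f(5)| = 3 * 1/7 = 3/7, which is not < 3/7; so no larger delta works.
Hence the largest such delta is 1/7.

1/7


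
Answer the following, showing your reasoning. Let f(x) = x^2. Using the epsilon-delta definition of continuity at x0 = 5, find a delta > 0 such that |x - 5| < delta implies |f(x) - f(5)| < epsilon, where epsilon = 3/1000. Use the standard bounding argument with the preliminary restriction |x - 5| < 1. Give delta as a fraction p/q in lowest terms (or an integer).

Factor: |x^2 - (5)^2| = |x - 5| * |x + 5|.
Impose |x - 5| < 1 first. Then |x + 5| = |(x - 5) + 2*(5)| <= |x - 5| + 2*|5| < 1 + 10 = 11.
So |x^2 - (5)^2| < delta * 11.
We need delta * 11 <= 3/1000, i.e. delta <= 3/1000/11 = 3/11000.
Since 3/11000 < 1, this is tighter than 1; take delta = 3/11000.
So delta = 3/11000 works.

3/11000


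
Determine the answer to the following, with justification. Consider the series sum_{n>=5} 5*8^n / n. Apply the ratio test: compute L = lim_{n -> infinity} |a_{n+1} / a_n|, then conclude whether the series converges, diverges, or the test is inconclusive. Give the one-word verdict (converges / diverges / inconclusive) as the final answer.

Let a_n denote the general term. Form the ratio a_{n+1}/a_n and simplify:
a_{n+1}/a_n = 8*n/(n + 1)
Take the limit as n -> infinity: L = 8.
Since L = 8 > 1 (or L = infinity), the ratio test implies the series diverges.

diverges


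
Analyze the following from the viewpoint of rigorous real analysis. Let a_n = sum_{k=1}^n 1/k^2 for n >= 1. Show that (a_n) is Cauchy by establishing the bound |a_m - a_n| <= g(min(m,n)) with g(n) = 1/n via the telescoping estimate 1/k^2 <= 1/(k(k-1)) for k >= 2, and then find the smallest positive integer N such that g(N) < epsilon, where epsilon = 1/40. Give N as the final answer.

For m > n >= 1: |a_m - a_n| = sum_{k=n+1}^m 1/k^2.
Use 1/k^2 <= 1/(k(k-1)) = 1/(k-1) - 1/k for k >= 2:
sum_{k=n+1}^m 1/k^2 <= sum_{k=n+1}^m (1/(k-1) - 1/k) = 1/n - 1/m <= 1/n.
By symmetry the same bound holds with n,m swapped, so |a_m - a_n| <= 1/min(m,n) = g(min(m,n)). Since g(n) -> 0, (a_n) is Cauchy.
Now solve g(N) < 1/40: 1/N < 1/40 <=> N > 1/(1/40) = 40.
The smallest integer strictly greater than 40 is N = 41.
Check: g(41) = 1/41 < 1/40; g(40) = 1/40 >= 1/40. So N = 41.

41


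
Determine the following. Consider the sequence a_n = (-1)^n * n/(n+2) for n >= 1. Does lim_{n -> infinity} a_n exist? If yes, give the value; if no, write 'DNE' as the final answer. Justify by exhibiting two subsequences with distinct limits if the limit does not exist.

Examine the behaviour of a_n along subsequences.
a_{2k} = 2k/(2k+2) -> 1. a_{2k+1} = -(2k+1)/(2k+3) -> -1.
Since these two subsequential limits are 1 and -1, distinct, the full sequence cannot converge (a convergent sequence has all subsequences tending to the same limit). So lim a_n does not exist.

DNE


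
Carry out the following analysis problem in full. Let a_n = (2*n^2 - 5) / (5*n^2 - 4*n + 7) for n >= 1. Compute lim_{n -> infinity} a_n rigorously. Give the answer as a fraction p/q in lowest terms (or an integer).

Divide numerator and denominator by n^2, the highest power:
numerator / n^2 = 2 - 5/n^2
denominator / n^2 = 5 - 4/n + 7/n^2
As n -> infinity, all terms of the form c/n^k (k >= 1) tend to 0.
So numerator / n^2 -> 2 and denominator / n^2 -> 5.
Therefore lim a_n = 2/5.

2/5


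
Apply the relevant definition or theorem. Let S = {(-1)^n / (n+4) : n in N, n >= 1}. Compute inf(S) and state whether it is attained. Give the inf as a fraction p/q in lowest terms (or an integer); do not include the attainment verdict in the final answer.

Analysis:
- Values: -1/5, 1/6, -1/7, 1/8, -1/9, ...
- Positive terms (even n): 1/(2+4), 1/(4+4), ... decreasing -> max = 1/6 (n=2).
- Negative terms (odd n): -1/(1+4), -1/(3+4), ... increasing -> min = -1/5 (n=1).
- So sup = 1/6 (attained at n=2); inf = -1/5 (attained at n=1).
Conclusion: inf(S) = -1/5, attained in S.

-1/5


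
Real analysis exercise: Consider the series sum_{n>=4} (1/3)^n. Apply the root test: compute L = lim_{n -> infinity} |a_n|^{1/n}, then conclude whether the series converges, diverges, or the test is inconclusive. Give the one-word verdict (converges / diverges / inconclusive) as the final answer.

Let a_n denote the general term. Form |a_n|^(1/n) and simplify:
|a_n|^(1/n) = 1/3
Take the limit as n -> infinity: L = 1/3.
Since L = 1/3 < 1, the root test implies convergence.

converges


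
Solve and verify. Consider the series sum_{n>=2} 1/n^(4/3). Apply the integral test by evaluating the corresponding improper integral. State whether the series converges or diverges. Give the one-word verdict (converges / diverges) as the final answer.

Let f(x) = x^(-4/3). Then f is positive, continuous, and decreasing on [2, infinity), so the integral test applies.
Compute the improper integral int_{2}^infinity f(x) dx:
  antiderivative F(x) = -3/x^(1/3).
  As x -> infinity, F(x) -> 0 (since p = 4/3 > 1).
  So int = F(infinity) - F(2) = 0 - (-3*2^(2/3)/2) = 3*2^(2/3)/2.
  Finite, so by the integral test, the series converges.

converges


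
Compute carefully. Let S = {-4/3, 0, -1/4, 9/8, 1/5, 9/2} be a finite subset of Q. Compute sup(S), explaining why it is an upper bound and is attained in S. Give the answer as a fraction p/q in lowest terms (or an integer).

S is finite, so sup(S) = max(S).
Sorted decreasing:
9/2, 9/8, 1/5, 0, -1/4, -4/3
The extremum is 9/2.
For every x in S, x <= 9/2. And 9/2 is in S, so it is attained.
Therefore sup(S) = 9/2.

9/2


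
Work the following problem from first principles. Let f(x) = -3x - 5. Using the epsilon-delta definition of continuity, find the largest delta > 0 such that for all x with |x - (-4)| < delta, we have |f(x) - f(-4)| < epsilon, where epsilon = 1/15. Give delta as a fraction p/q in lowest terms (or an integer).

We compute f(-4) = -3*(-4) - 5 = 7.
|f(x) - f(-4)| = |-3x - 5 - (7)| = |-3(x - (-4))| = 3|x - (-4)|.
We need 3|x - (-4)| < 1/15, i.e. |x - (-4)| < 1/15 / 3 = 1/45.
So any delta <= 1/45 works. Conversely, if delta > 1/45, then x = -4 + 1/45 satisfies |x - (-4)| = 1/45 < delta but |f(x) - f(-4)| = 3 * 1/45 = 1/15, which is not < 1/15; so no larger delta works.
Hence the largest such delta is 1/45.

1/45


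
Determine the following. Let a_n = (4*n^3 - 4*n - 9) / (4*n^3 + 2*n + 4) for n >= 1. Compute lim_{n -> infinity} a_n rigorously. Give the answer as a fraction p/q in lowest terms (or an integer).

Divide numerator and denominator by n^3, the highest power:
numerator / n^3 = 4 - 4/n^2 - 9/n^3
denominator / n^3 = 4 + 2/n^2 + 4/n^3
As n -> infinity, all terms of the form c/n^k (k >= 1) tend to 0.
So numerator / n^3 -> 4 and denominator / n^3 -> 4.
Therefore lim a_n = 1.

1


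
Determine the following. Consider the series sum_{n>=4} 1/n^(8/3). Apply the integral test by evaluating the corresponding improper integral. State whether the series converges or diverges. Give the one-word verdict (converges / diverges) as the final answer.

Let f(x) = x^(-8/3). Then f is positive, continuous, and decreasing on [4, infinity), so the integral test applies.
Compute the improper integral int_{4}^infinity f(x) dx:
  antiderivative F(x) = -3/(5*x^(5/3)).
  As x -> infinity, F(x) -> 0 (since p = 8/3 > 1).
  So int = F(infinity) - F(4) = 0 - (-3*2^(2/3)/80) = 3*2^(2/3)/80.
  Finite, so by the integral test, the series converges.

converges


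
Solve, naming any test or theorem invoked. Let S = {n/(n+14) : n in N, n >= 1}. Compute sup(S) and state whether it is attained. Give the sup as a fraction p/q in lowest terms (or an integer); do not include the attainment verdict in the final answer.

Analysis:
- Values: 1/15, 1/8, 3/17, 2/9, ... strictly increasing.
- Minimum is 1/15 (n=1); inf = 1/15 (attained).
- n/(n+14) = 1 - 14/(n+14) -> 1 from below as n -> infinity, and never equals 1.
- So sup = 1 (not attained).
Conclusion: sup(S) = 1, not attained in S.

1


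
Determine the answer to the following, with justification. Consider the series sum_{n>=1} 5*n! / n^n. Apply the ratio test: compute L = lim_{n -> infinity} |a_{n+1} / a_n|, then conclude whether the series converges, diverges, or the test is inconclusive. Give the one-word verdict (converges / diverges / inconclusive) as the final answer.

Let a_n denote the general term. Form the ratio a_{n+1}/a_n and simplify:
a_{n+1}/a_n = (n/(n + 1))^n
Take the limit as n -> infinity: L = exp(-1).
Since L = exp(-1) < 1, the ratio test implies the series converges.

converges


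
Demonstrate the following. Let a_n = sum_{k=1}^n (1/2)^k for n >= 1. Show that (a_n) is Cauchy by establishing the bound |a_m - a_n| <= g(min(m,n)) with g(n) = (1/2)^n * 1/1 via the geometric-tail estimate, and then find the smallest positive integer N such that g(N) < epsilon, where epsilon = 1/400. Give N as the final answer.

For m > n >= 1: |a_m - a_n| = sum_{k=n+1}^m (1/2)^k < sum_{k=n+1}^infinity (1/2)^k = (1/2)^(n+1) / (1 - 1/2) = (1/2)^n * (1/2) * (2/1) = (1/2)^n * 1/1.
So g(n) = (1/2)^n / 1. Since g(n) -> 0, (a_n) is Cauchy.
Now solve g(N) < 1/400: (1/2)^N / 1 < 1/400 <=> 2^N > 1 / (1 * 1/400) = 400.
Check powers of 2: 2^8 = 256 <= 400, 2^9 = 512 > 400.
So the smallest such N is 9. Check: g(9) = 1/(1 * 512) = 1/512 < 1/400.

9


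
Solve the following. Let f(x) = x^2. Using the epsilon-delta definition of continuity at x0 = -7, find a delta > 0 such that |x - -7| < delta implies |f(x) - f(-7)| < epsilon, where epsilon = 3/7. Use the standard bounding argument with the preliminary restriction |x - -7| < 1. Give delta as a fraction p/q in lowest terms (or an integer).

Factor: |x^2 - (-7)^2| = |x - -7| * |x + -7|.
Impose |x - -7| < 1 first. Then |x + -7| = |(x - -7) + 2*(-7)| <= |x - -7| + 2*|-7| < 1 + 14 = 15.
So |x^2 - (-7)^2| < delta * 15.
We need delta * 15 <= 3/7, i.e. delta <= 3/7/15 = 1/35.
Since 1/35 < 1, this is tighter than 1; take delta = 1/35.
So delta = 1/35 works.

1/35


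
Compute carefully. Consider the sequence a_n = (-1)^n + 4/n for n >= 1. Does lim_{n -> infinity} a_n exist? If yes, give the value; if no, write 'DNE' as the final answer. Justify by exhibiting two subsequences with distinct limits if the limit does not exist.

Examine the behaviour of a_n along subsequences.
a_{2k} = 1 + 4/(2k) -> 1. a_{2k+1} = -1 + 4/(2k+1) -> -1.
Since these two subsequential limits are 1 and -1, distinct, the full sequence cannot converge (a convergent sequence has all subsequences tending to the same limit). So lim a_n does not exist.

DNE


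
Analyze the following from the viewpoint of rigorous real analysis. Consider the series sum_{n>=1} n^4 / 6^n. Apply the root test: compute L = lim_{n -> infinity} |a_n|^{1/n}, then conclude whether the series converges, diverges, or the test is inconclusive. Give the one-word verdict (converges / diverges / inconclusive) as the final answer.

Let a_n denote the general term. Form |a_n|^(1/n) and simplify:
|a_n|^(1/n) = n^(4/n)/6
Take the limit as n -> infinity: L = 1/6.
Since L = 1/6 < 1, the root test implies convergence.

converges


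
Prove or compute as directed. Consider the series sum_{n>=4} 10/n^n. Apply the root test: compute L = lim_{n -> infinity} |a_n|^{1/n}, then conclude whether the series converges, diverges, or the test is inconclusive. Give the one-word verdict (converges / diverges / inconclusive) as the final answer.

Let a_n denote the general term. Form |a_n|^(1/n) and simplify:
|a_n|^(1/n) = 10^(1/n)/n
Take the limit as n -> infinity: L = 0.
Since L = 0 < 1, the root test implies convergence.

converges


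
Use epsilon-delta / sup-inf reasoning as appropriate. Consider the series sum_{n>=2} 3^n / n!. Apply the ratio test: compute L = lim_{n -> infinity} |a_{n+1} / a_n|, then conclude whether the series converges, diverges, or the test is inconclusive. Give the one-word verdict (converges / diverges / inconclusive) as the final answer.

Let a_n denote the general term. Form the ratio a_{n+1}/a_n and simplify:
a_{n+1}/a_n = 3/(n + 1)
Take the limit as n -> infinity: L = 0.
Since L = 0 < 1, the ratio test implies the series converges.

converges


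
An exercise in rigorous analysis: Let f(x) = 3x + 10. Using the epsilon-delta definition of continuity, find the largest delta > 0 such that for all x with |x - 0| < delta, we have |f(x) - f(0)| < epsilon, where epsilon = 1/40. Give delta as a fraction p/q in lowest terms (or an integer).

We compute f(0) = 3*(0) + 10 = 10.
|f(x) - f(0)| = |3x + 10 - (10)| = |3(x - 0)| = 3|x - 0|.
We need 3|x - 0| < 1/40, i.e. |x - 0| < 1/40 / 3 = 1/120.
So any delta <= 1/120 works. Conversely, if delta > 1/120, then x = 0 + 1/120 satisfies |x - 0| = 1/120 < delta but |f(x) - f(0)| = 3 * 1/120 = 1/40, which is not < 1/40; so no larger delta works.
Hence the largest such delta is 1/120.

1/120


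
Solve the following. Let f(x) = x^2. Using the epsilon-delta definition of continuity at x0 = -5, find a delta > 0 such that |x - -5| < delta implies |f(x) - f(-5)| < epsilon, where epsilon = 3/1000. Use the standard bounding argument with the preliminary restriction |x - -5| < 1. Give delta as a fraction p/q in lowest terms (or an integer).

Factor: |x^2 - (-5)^2| = |x - -5| * |x + -5|.
Impose |x - -5| < 1 first. Then |x + -5| = |(x - -5) + 2*(-5)| <= |x - -5| + 2*|-5| < 1 + 10 = 11.
So |x^2 - (-5)^2| < delta * 11.
We need delta * 11 <= 3/1000, i.e. delta <= 3/1000/11 = 3/11000.
Since 3/11000 < 1, this is tighter than 1; take delta = 3/11000.
So delta = 3/11000 works.

3/11000


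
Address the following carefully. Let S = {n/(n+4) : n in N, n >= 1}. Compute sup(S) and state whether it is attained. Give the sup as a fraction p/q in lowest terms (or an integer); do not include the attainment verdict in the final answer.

Analysis:
- Values: 1/5, 1/3, 3/7, 1/2, ... strictly increasing.
- Minimum is 1/5 (n=1); inf = 1/5 (attained).
- n/(n+4) = 1 - 4/(n+4) -> 1 from below as n -> infinity, and never equals 1.
- So sup = 1 (not attained).
Conclusion: sup(S) = 1, not attained in S.

1


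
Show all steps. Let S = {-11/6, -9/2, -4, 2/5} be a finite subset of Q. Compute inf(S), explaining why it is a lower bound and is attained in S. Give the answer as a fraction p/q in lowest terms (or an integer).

S is finite, so inf(S) = min(S).
Sorted increasing:
-9/2, -4, -11/6, 2/5
The extremum is -9/2.
For every x in S, x >= -9/2. And -9/2 is in S, so it is attained.
Therefore inf(S) = -9/2.

-9/2


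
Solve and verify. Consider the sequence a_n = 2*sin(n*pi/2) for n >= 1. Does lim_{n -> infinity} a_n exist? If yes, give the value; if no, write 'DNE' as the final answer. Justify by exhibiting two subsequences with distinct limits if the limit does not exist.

Examine the behaviour of a_n along subsequences.
a_{4k+1} = 2*sin(pi/2 + 2k*pi) = 2 -> 2. a_{4k+3} = 2*sin(3pi/2 + 2k*pi) = -2 -> -2.
Since these two subsequential limits are 2 and -2, distinct, the full sequence cannot converge (a convergent sequence has all subsequences tending to the same limit). So lim a_n does not exist.

DNE


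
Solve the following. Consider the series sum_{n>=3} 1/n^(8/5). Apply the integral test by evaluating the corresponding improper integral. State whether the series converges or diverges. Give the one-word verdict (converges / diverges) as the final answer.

Let f(x) = x^(-8/5). Then f is positive, continuous, and decreasing on [3, infinity), so the integral test applies.
Compute the improper integral int_{3}^infinity f(x) dx:
  antiderivative F(x) = -5/(3*x^(3/5)).
  As x -> infinity, F(x) -> 0 (since p = 8/5 > 1).
  So int = F(infinity) - F(3) = 0 - (-5*3^(2/5)/9) = 5*3^(2/5)/9.
  Finite, so by the integral test, the series converges.

converges


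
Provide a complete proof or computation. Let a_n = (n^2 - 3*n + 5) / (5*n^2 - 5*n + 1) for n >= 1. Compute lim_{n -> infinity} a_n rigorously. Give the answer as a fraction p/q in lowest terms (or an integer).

Divide numerator and denominator by n^2, the highest power:
numerator / n^2 = 1 - 3/n + 5/n^2
denominator / n^2 = 5 - 5/n + n^(-2)
As n -> infinity, all terms of the form c/n^k (k >= 1) tend to 0.
So numerator / n^2 -> 1 and denominator / n^2 -> 5.
Therefore lim a_n = 1/5.

1/5


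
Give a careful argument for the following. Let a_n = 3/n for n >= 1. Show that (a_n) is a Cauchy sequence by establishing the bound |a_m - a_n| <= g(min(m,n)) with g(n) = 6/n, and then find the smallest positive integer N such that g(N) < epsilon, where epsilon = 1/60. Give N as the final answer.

For any m, n >= 1, by the triangle inequality:
|a_m - a_n| = |3/m - 3/n| <= 3*1/m + 3*1/n <= 6/min(m,n).
So g(n) = 6/n bounds the Cauchy difference. Since g(n) -> 0, (a_n) is Cauchy.
Now solve g(N) < 1/60: 6/N < 1/60 <=> N > 6 / (1/60) = 360.
The smallest integer strictly greater than 360 is N = 361.
Check: g(361) = 6/361 = 6/361 < 1/60; g(360) = 1/60 >= 1/60. So N = 361.

361


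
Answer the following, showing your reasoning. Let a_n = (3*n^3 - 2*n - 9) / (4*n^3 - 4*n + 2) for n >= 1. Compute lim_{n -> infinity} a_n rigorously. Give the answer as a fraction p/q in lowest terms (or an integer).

Divide numerator and denominator by n^3, the highest power:
numerator / n^3 = 3 - 2/n^2 - 9/n^3
denominator / n^3 = 4 - 4/n^2 + 2/n^3
As n -> infinity, all terms of the form c/n^k (k >= 1) tend to 0.
So numerator / n^3 -> 3 and denominator / n^3 -> 4.
Therefore lim a_n = 3/4.

3/4


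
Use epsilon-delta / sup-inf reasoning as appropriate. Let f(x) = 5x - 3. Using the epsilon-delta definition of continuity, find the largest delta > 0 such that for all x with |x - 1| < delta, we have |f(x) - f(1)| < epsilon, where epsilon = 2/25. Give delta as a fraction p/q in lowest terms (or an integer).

We compute f(1) = 5*(1) - 3 = 2.
|f(x) - f(1)| = |5x - 3 - (2)| = |5(x - 1)| = 5|x - 1|.
We need 5|x - 1| < 2/25, i.e. |x - 1| < 2/25 / 5 = 2/125.
So any delta <= 2/125 works. Conversely, if delta > 2/125, then x = 1 + 2/125 satisfies |x - 1| = 2/125 < delta but |f(x) - f(1)| = 5 * 2/125 = 2/25, which is not < 2/25; so no larger delta works.
Hence the largest such delta is 2/125.

2/125


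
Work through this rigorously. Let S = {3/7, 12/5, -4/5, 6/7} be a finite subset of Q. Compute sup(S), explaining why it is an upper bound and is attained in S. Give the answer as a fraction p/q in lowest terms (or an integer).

S is finite, so sup(S) = max(S).
Sorted decreasing:
12/5, 6/7, 3/7, -4/5
The extremum is 12/5.
For every x in S, x <= 12/5. And 12/5 is in S, so it is attained.
Therefore sup(S) = 12/5.

12/5


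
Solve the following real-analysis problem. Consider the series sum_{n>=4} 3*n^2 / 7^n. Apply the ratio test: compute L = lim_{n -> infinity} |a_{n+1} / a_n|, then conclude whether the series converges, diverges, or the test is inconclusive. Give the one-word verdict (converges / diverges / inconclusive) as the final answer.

Let a_n denote the general term. Form the ratio a_{n+1}/a_n and simplify:
a_{n+1}/a_n = (n + 1)^2/(7*n^2)
Take the limit as n -> infinity: L = 1/7.
Since L = 1/7 < 1, the ratio test implies the series converges.

converges


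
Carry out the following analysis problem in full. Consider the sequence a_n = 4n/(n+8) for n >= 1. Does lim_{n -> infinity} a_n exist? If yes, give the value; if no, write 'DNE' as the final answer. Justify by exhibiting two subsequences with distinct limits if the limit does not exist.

Examine the behaviour of a_n along subsequences.
Even-n subsequence a_{2k} = 4(2k)/(2k+8) -> 4. Odd-n subsequence a_{2k+1} = 4(2k+1)/(2k+9) -> 4. Both tend to 4, which suggests the limit is 4; verify directly.
|a_n - 4| = |4n - 4(n+8)| / (n+8) = 32/(n+8) < 32/n for every n >= 1.
Given epsilon > 0, choose a positive integer N > 32/epsilon. Then for all n >= N, |a_n - 4| < 32/n <= 32/N < epsilon.
So by the definition of the limit, lim a_n exists and equals 4.

4


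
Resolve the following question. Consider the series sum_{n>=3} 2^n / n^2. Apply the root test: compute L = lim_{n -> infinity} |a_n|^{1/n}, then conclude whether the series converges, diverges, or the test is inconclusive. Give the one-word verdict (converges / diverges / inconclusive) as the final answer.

Let a_n denote the general term. Form |a_n|^(1/n) and simplify:
|a_n|^(1/n) = 2/n^(2/n)
Take the limit as n -> infinity: L = 2.
Since L = 2 > 1, the root test implies divergence.

diverges


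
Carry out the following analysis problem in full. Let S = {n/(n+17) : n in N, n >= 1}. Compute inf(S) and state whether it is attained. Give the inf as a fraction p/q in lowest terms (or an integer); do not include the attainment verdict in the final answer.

Analysis:
- Values: 1/18, 2/19, 3/20, 4/21, ... strictly increasing.
- Minimum is 1/18 (n=1); inf = 1/18 (attained).
- n/(n+17) = 1 - 17/(n+17) -> 1 from below as n -> infinity, and never equals 1.
- So sup = 1 (not attained).
Conclusion: inf(S) = 1/18, attained in S.

1/18


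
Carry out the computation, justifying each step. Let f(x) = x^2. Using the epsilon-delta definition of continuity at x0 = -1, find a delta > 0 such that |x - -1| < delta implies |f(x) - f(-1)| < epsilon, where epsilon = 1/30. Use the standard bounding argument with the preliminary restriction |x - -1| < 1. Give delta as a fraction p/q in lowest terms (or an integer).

Factor: |x^2 - (-1)^2| = |x - -1| * |x + -1|.
Impose |x - -1| < 1 first. Then |x + -1| = |(x - -1) + 2*(-1)| <= |x - -1| + 2*|-1| < 1 + 2 = 3.
So |x^2 - (-1)^2| < delta * 3.
We need delta * 3 <= 1/30, i.e. delta <= 1/30/3 = 1/90.
Since 1/90 < 1, this is tighter than 1; take delta = 1/90.
So delta = 1/90 works.

1/90


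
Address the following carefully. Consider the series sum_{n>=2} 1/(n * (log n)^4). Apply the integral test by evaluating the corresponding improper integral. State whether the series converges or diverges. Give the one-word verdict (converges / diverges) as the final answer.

Let f(x) = 1/(x*log(x)^4). Then f is positive, continuous, and decreasing on [2, infinity), so the integral test applies.
Compute the improper integral int_{2}^infinity f(x) dx:
  antiderivative F(x) = -1/(3*log(x)^3).
  F(x) -> 0 as x -> infinity.  int = 0 - F(2) = 1/(3*log(2)^3) < infinity. By the integral test, the series converges.

converges


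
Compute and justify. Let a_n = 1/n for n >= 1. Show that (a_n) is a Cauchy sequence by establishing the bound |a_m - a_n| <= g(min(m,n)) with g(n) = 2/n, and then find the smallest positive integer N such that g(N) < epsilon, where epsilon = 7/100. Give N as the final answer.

For any m, n >= 1, by the triangle inequality:
|a_m - a_n| = |1/m - 1/n| <= 1/m + 1/n <= 2/min(m,n).
So g(n) = 2/n bounds the Cauchy difference. Since g(n) -> 0, (a_n) is Cauchy.
Now solve g(N) < 7/100: 2/N < 7/100 <=> N > 2 / (7/100) = 200/7.
The smallest integer strictly greater than 200/7 is N = 29.
Check: g(29) = 2/29 = 2/29 < 7/100; g(28) = 1/14 >= 7/100. So N = 29.

29


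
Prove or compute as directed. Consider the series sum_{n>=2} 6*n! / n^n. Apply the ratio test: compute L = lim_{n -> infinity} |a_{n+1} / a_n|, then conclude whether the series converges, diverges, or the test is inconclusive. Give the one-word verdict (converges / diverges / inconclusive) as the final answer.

Let a_n denote the general term. Form the ratio a_{n+1}/a_n and simplify:
a_{n+1}/a_n = (n/(n + 1))^n
Take the limit as n -> infinity: L = exp(-1).
Since L = exp(-1) < 1, the ratio test implies the series converges.

converges


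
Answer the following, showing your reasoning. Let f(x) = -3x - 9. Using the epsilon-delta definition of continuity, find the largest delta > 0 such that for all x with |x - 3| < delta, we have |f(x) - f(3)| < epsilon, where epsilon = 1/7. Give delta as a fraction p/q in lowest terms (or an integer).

We compute f(3) = -3*(3) - 9 = -18.
|f(x) - f(3)| = |-3x - 9 - (-18)| = |-3(x - 3)| = 3|x - 3|.
We need 3|x - 3| < 1/7, i.e. |x - 3| < 1/7 / 3 = 1/21.
So any delta <= 1/21 works. Conversely, if delta > 1/21, then x = 3 + 1/21 satisfies |x - 3| = 1/21 < delta but |f(x) - f(3)| = 3 * 1/21 = 1/7, which is not < 1/7; so no larger delta works.
Hence the largest such delta is 1/21.

1/21


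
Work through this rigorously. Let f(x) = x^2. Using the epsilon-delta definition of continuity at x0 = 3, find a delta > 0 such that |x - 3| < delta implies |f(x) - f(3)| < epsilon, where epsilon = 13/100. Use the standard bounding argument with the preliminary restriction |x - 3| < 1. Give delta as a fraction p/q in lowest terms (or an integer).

Factor: |x^2 - (3)^2| = |x - 3| * |x + 3|.
Impose |x - 3| < 1 first. Then |x + 3| = |(x - 3) + 2*(3)| <= |x - 3| + 2*|3| < 1 + 6 = 7.
So |x^2 - (3)^2| < delta * 7.
We need delta * 7 <= 13/100, i.e. delta <= 13/100/7 = 13/700.
Since 13/700 < 1, this is tighter than 1; take delta = 13/700.
So delta = 13/700 works.

13/700


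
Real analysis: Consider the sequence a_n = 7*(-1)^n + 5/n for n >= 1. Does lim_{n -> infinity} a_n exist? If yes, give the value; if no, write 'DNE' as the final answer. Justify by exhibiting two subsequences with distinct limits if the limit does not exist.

Examine the behaviour of a_n along subsequences.
a_{2k} = 7 + 5/(2k) -> 7. a_{2k+1} = -7 + 5/(2k+1) -> -7.
Since these two subsequential limits are 7 and -7, distinct, the full sequence cannot converge (a convergent sequence has all subsequences tending to the same limit). So lim a_n does not exist.

DNE


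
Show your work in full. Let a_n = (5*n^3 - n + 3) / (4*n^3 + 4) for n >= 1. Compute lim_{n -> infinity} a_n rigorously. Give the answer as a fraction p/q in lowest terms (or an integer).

Divide numerator and denominator by n^3, the highest power:
numerator / n^3 = 5 - 1/n^2 + 3/n^3
denominator / n^3 = 4 + 4/n^3
As n -> infinity, all terms of the form c/n^k (k >= 1) tend to 0.
So numerator / n^3 -> 5 and denominator / n^3 -> 4.
Therefore lim a_n = 5/4.

5/4


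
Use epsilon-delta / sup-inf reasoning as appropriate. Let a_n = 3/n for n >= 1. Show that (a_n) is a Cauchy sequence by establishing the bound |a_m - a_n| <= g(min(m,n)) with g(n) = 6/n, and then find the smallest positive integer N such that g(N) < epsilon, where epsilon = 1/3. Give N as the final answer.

For any m, n >= 1, by the triangle inequality:
|a_m - a_n| = |3/m - 3/n| <= 3*1/m + 3*1/n <= 6/min(m,n).
So g(n) = 6/n bounds the Cauchy difference. Since g(n) -> 0, (a_n) is Cauchy.
Now solve g(N) < 1/3: 6/N < 1/3 <=> N > 6 / (1/3) = 18.
The smallest integer strictly greater than 18 is N = 19.
Check: g(19) = 6/19 = 6/19 < 1/3; g(18) = 1/3 >= 1/3. So N = 19.

19


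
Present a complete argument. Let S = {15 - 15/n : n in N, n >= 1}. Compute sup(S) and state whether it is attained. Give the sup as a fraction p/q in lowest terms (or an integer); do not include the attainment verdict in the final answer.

Analysis:
- Values: 0, 15/2, 10, 45/4, ... strictly increasing.
- Minimum is 0 (n=1); inf = 0 (attained).
- 15 - 15/n -> 15 from below; sup = 15, not attained.
Conclusion: sup(S) = 15, not attained in S.

15


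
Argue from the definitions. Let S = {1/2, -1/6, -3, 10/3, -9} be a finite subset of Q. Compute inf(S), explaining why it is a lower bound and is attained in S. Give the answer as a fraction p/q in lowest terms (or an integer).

S is finite, so inf(S) = min(S).
Sorted increasing:
-9, -3, -1/6, 1/2, 10/3
The extremum is -9.
For every x in S, x >= -9. And -9 is in S, so it is attained.
Therefore inf(S) = -9.

-9


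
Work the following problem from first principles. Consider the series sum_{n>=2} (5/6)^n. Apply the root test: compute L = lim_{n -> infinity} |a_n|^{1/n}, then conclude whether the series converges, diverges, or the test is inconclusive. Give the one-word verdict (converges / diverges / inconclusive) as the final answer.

Let a_n denote the general term. Form |a_n|^(1/n) and simplify:
|a_n|^(1/n) = 5/6
Take the limit as n -> infinity: L = 5/6.
Since L = 5/6 < 1, the root test implies convergence.

converges


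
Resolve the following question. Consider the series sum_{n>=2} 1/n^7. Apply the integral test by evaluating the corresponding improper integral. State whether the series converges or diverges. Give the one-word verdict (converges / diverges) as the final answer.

Let f(x) = x^(-7). Then f is positive, continuous, and decreasing on [2, infinity), so the integral test applies.
Compute the improper integral int_{2}^infinity f(x) dx:
  antiderivative F(x) = -1/(6*x^6).
  As x -> infinity, F(x) -> 0 (since p = 7 > 1).
  So int = F(infinity) - F(2) = 0 - (-1/384) = 1/384.
  Finite, so by the integral test, the series converges.

converges


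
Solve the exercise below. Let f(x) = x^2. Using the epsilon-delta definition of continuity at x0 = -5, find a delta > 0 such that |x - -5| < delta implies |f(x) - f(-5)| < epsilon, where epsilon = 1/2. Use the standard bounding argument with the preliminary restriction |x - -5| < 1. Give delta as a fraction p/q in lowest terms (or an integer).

Factor: |x^2 - (-5)^2| = |x - -5| * |x + -5|.
Impose |x - -5| < 1 first. Then |x + -5| = |(x - -5) + 2*(-5)| <= |x - -5| + 2*|-5| < 1 + 10 = 11.
So |x^2 - (-5)^2| < delta * 11.
We need delta * 11 <= 1/2, i.e. delta <= 1/2/11 = 1/22.
Since 1/22 < 1, this is tighter than 1; take delta = 1/22.
So delta = 1/22 works.

1/22


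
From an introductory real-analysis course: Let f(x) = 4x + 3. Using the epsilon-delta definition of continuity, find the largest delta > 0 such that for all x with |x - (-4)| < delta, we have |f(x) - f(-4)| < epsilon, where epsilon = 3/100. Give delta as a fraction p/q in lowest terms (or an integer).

We compute f(-4) = 4*(-4) + 3 = -13.
|f(x) - f(-4)| = |4x + 3 - (-13)| = |4(x - (-4))| = 4|x - (-4)|.
We need 4|x - (-4)| < 3/100, i.e. |x - (-4)| < 3/100 / 4 = 3/400.
So any delta <= 3/400 works. Conversely, if delta > 3/400, then x = -4 + 3/400 satisfies |x - (-4)| = 3/400 < delta but |f(x) - f(-4)| = 4 * 3/400 = 3/100, which is not < 3/100; so no larger delta works.
Hence the largest such delta is 3/400.

3/400


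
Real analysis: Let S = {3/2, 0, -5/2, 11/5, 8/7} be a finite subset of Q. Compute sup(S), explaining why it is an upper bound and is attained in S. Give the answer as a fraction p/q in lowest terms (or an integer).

S is finite, so sup(S) = max(S).
Sorted decreasing:
11/5, 3/2, 8/7, 0, -5/2
The extremum is 11/5.
For every x in S, x <= 11/5. And 11/5 is in S, so it is attained.
Therefore sup(S) = 11/5.

11/5


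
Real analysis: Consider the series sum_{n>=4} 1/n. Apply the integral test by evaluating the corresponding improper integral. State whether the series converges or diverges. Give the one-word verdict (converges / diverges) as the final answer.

Let f(x) = 1/x. Then f is positive, continuous, and decreasing on [4, infinity), so the integral test applies.
Compute the improper integral int_{4}^infinity f(x) dx:
  antiderivative F(x) = log(x).
  As x -> infinity, log(x) -> infinity.
  So int = infinity - log(4) = infinity. By the integral test, the series diverges.

diverges


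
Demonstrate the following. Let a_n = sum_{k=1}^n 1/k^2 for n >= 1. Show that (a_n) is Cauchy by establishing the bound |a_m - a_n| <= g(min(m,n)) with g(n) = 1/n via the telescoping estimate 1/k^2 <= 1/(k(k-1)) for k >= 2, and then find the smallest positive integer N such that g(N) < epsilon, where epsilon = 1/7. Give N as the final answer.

For m > n >= 1: |a_m - a_n| = sum_{k=n+1}^m 1/k^2.
Use 1/k^2 <= 1/(k(k-1)) = 1/(k-1) - 1/k for k >= 2:
sum_{k=n+1}^m 1/k^2 <= sum_{k=n+1}^m (1/(k-1) - 1/k) = 1/n - 1/m <= 1/n.
By symmetry the same bound holds with n,m swapped, so |a_m - a_n| <= 1/min(m,n) = g(min(m,n)). Since g(n) -> 0, (a_n) is Cauchy.
Now solve g(N) < 1/7: 1/N < 1/7 <=> N > 1/(1/7) = 7.
The smallest integer strictly greater than 7 is N = 8.
Check: g(8) = 1/8 < 1/7; g(7) = 1/7 >= 1/7. So N = 8.

8


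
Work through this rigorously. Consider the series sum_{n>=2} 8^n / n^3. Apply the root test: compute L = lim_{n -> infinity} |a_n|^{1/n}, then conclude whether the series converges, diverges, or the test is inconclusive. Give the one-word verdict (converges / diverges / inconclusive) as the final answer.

Let a_n denote the general term. Form |a_n|^(1/n) and simplify:
|a_n|^(1/n) = 8/n^(3/n)
Take the limit as n -> infinity: L = 8.
Since L = 8 > 1, the root test implies divergence.

diverges
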